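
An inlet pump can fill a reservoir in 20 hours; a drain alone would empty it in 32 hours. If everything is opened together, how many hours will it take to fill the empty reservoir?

Net rate = 1/20 − 1/32 = (8 − 5)/160 = 3/160 per hour.
Filling time = 1 ÷ (3/160) = 160/3 hours.

160/3 hours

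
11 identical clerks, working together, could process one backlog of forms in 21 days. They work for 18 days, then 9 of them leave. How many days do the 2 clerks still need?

33/2 days

One clerk does 1/231 of the job per day.
After 18 days with 11 clerks, 6/7 is done (1/7 left).
With 2 clerks the rate is 2/231, so the rest takes 1/7 ÷ 2/231 = 33/2 days.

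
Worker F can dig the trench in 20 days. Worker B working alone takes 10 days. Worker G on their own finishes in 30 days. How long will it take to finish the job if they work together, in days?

60/11 days

Combined rate: 1/20 + 1/10 + 1/30 = (3 + 6 + 2)/60 = 11/60 per day.
Time = 1 ÷ (11/60) = 60/11 days.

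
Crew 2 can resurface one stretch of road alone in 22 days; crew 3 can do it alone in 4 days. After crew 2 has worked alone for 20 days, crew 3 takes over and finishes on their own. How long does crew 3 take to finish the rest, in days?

4/11 days

In 20 days crew 2 does 20/22 = 10/11 of the job, leaving 1/11.
Crew 3 works at 1/4 per day, so finishing takes 1/11 ÷ 1/4 = 4/11 days.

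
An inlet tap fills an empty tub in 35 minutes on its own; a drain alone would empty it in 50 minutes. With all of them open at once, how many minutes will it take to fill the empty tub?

Net rate = 1/35 − 1/50 = (10 − 7)/350 = 3/350 per minute.
Filling time = 1 ÷ (3/350) = 350/3 minutes.

350/3 minutes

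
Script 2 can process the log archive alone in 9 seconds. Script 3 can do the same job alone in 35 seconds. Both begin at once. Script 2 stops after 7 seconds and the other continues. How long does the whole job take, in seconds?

70/9 seconds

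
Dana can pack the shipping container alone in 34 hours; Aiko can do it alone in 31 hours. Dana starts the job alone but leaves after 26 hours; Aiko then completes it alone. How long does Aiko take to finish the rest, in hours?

124/17 hours

In 26 hours Dana does 26/34 = 13/17 of the job, leaving 4/17.
Aiko works at 1/31 per hour, so finishing takes 4/17 ÷ 1/31 = 124/17 hours.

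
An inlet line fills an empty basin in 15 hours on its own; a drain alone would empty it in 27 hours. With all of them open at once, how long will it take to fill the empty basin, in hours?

135/4 hours

Net rate = 1/15 − 1/27 = (9 − 5)/135 = 4/135 per hour.
Filling time = 1 ÷ (4/135) = 135/4 hours.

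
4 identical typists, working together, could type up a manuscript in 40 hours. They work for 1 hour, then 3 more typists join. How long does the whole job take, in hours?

163/7 hours

One typist does 1/160 of the job per hour.
After 1 hour with 4 typists, 1/40 is done (39/40 left).
With 7 typists the rate is 7/160, so the rest takes 39/40 ÷ 7/160 = 156/7 hours.
Total = 1 + 156/7 = 163/7 hours.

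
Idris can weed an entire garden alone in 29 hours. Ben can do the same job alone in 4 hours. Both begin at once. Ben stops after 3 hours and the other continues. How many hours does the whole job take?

In the first 3 hours the combined rate is 33/116, so 99/116 of the job is done, leaving 17/116.
After Ben leaves the rate is 1/29 per hour; the remaining 17/116 takes 17/4 hours.
Total = 3 + 17/4 = 29/4 hours.

29/4 hours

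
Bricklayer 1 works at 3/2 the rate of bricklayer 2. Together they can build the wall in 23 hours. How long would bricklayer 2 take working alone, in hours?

Let bricklayer 2's rate be r; then bricklayer 1's rate is (3/2)r, so together (3/2 + 1)r = (5/2)r = 1/23.
Thus r = 2/115 per hour.
Bricklayer 2 alone: 115/2 hours; bricklayer 1 alone: 115/3 hours.

115/2 hours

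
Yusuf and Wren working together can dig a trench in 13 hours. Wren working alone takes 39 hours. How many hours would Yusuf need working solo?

39/2 hours

Combined rate is 1/13 per hour.
Known contribution: 1/39 per hour.
So Yusuf's rate is 1/13 − 1/39 = 2/39, meaning 39/2 hours alone.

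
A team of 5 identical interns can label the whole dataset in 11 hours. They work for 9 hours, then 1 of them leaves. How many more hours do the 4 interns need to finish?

5/2 hours

One intern does 1/55 of the job per hour.
After 9 hours with 5 interns, 9/11 is done (2/11 left).
With 4 interns the rate is 4/55, so the rest takes 2/11 ÷ 4/55 = 5/2 hours.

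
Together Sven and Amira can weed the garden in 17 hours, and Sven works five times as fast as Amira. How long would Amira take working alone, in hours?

102 hours

Let Amira's rate be r; then Sven's rate is 5r, so together (5 + 1)r = 6r = 1/17.
Thus r = 1/102 per hour.
Amira alone: 102 hours; Sven alone: 102/5 hours.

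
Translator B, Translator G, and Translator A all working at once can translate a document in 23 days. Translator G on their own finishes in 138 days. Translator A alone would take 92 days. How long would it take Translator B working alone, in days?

276/7 days

Combined rate is 1/23 per day.
Known contribution: 1/138 + 1/92 = (2 + 3)/276 = 5/276 per day.
So Translator B's rate is 1/23 − 5/276 = 7/276, meaning 276/7 days alone.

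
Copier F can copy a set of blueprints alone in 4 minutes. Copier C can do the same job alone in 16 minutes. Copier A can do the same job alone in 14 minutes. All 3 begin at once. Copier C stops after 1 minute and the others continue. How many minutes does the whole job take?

In the first 1 minute the combined rate is 43/112, so 43/112 of the job is done, leaving 69/112.
After Copier C leaves the rate is 9/28 per minute; the remaining 69/112 takes 23/12 minutes.
Total = 1 + 23/12 = 35/12 minutes.

35/12 minutes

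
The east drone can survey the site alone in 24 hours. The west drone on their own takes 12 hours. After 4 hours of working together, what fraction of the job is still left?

1/2

Combined rate: 1/24 + 1/12 = (1 + 2)/24 = 3/24 = 1/8 per hour.
In 4 hours they complete 4·1/8 = 1/2 of the job.
So 1/2 remains.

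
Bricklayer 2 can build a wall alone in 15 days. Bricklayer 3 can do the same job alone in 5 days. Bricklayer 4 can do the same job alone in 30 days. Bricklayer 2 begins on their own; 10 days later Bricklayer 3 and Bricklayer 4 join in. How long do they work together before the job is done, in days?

In the first 10 days Bricklayer 2 alone does 10/15 = 2/3 of the job, leaving 1/3.
Once everyone is working, combined rate: 1/15 + 1/5 + 1/30 = (2 + 6 + 1)/30 = 9/30 = 3/10 per day.
Remaining 1/3 at 3/10 per day takes 10/9 days.

10/9 days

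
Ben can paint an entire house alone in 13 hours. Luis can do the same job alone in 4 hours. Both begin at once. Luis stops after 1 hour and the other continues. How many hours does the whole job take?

39/4 hours

In the first 1 hour the combined rate is 17/52, so 17/52 of the job is done, leaving 35/52.
After Luis leaves the rate is 1/13 per hour; the remaining 35/52 takes 35/4 hours.
Total = 1 + 35/4 = 39/4 hours.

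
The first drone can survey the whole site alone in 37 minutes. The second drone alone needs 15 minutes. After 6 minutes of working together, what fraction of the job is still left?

Combined rate: 1/37 + 1/15 = (15 + 37)/555 = 52/555 per minute.
In 6 minutes they complete 6·52/555 = 104/185 of the job.
So 81/185 remains.

81/185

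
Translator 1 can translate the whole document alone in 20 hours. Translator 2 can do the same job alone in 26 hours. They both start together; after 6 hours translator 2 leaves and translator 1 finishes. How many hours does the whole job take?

In the first 6 hours the combined rate is 23/260, so 69/130 of the job is done, leaving 61/130.
After translator 2 leaves the rate is 1/20 per hour; the remaining 61/130 takes 122/13 hours.
Total = 6 + 122/13 = 200/13 hours.

200/13 hours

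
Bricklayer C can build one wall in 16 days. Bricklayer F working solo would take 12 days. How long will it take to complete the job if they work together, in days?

48/7 days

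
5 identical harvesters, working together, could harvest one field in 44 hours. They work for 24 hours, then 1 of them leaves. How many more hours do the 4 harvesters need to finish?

One harvester does 1/220 of the job per hour.
After 24 hours with 5 harvesters, 6/11 is done (5/11 left).
With 4 harvesters the rate is 4/220 = 1/55, so the rest takes 5/11 ÷ 1/55 = 25 hours.

25 hours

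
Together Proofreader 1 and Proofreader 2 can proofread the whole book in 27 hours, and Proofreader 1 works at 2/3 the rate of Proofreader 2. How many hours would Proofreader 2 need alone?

45 hours

Let Proofreader 2's rate be r; then Proofreader 1's rate is (2/3)r, so together (2/3 + 1)r = (5/3)r = 1/27.
Thus r = 1/45 per hour.
Proofreader 2 alone: 45 hours; Proofreader 1 alone: 135/2 hours.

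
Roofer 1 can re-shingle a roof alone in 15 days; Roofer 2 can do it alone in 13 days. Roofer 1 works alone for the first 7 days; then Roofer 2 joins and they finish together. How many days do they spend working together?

In 7 days Roofer 1 does 7/15 of the job, leaving 8/15.
Roofer 1 and Roofer 2 together work at 28/195 per day, so finishing takes 8/15 ÷ 28/195 = 26/7 days.

26/7 days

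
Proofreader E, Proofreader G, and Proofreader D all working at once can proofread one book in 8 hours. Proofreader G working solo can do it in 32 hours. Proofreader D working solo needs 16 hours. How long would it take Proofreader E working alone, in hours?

Combined rate is 1/8 per hour.
Known contribution: 1/32 + 1/16 = (1 + 2)/32 = 3/32 per hour.
So Proofreader E's rate is 1/8 − 3/32 = 1/32, meaning 32 hours alone.

32 hours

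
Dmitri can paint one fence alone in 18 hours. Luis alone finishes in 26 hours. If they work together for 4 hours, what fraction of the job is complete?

44/117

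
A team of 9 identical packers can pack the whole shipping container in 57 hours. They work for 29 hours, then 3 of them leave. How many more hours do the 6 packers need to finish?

42 hours

One packer does 1/513 of the job per hour.
After 29 hours with 9 packers, 29/57 is done (28/57 left).
With 6 packers the rate is 6/513 = 2/171, so the rest takes 28/57 ÷ 2/171 = 42 hours.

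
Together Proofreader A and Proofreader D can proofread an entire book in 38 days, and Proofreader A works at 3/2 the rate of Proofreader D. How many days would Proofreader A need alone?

190/3 days

Let Proofreader D's rate be r; then Proofreader A's rate is (3/2)r, so together (3/2 + 1)r = (5/2)r = 1/38.
Thus r = 1/95 per day.
Proofreader D alone: 95 days; Proofreader A alone: 190/3 days.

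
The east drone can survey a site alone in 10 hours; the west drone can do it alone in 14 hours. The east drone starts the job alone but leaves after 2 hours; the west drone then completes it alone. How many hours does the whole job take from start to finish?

In 2 hours the east drone does 2/10 = 1/5 of the job, leaving 4/5.
The west drone works at 1/14 per hour, so finishing takes 4/5 ÷ 1/14 = 56/5 hours.
Total time = 2 + 56/5 = 66/5 hours.

66/5 hours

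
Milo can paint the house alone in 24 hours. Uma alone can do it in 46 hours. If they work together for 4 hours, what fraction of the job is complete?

35/138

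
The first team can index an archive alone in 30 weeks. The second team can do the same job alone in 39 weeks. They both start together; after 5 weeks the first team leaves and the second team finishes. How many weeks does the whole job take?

65/2 weeks

In the first 5 weeks the combined rate is 23/390, so 23/78 of the job is done, leaving 55/78.
After the first team leaves the rate is 1/39 per week; the remaining 55/78 takes 55/2 weeks.
Total = 5 + 55/2 = 65/2 weeks.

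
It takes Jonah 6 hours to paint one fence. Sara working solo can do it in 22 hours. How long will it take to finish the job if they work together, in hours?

33/7 hours

Combined rate: 1/6 + 1/22 = (11 + 3)/66 = 14/66 = 7/33 per hour.
Time = 1 ÷ (7/33) = 33/7 hours.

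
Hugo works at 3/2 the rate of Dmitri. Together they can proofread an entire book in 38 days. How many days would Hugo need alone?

190/3 days

Let Dmitri's rate be r; then Hugo's rate is (3/2)r, so together (3/2 + 1)r = (5/2)r = 1/38.
Thus r = 1/95 per day.
Dmitri alone: 95 days; Hugo alone: 190/3 days.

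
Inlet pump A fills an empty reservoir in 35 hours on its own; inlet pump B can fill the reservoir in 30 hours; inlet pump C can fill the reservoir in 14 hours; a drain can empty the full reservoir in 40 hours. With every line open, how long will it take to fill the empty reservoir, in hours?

120/13 hours

Net rate = 1/35 + 1/30 + 1/14 − 1/40 = (24 + 28 + 60 − 21)/840 = 91/840 = 13/120 per hour.
Filling time = 1 ÷ (13/120) = 120/13 hours.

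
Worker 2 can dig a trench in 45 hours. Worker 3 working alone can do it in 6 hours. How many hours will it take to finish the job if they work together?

Combined rate: 1/45 + 1/6 = (2 + 15)/90 = 17/90 per hour.
Time = 1 ÷ (17/90) = 90/17 hours.

90/17 hours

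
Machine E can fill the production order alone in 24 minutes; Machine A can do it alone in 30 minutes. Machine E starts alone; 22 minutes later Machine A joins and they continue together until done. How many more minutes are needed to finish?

10/9 minutes

In 22 minutes Machine E does 22/24 = 11/12 of the job, leaving 1/12.
Machine E and Machine A together work at 3/40 per minute, so finishing takes 1/12 ÷ 3/40 = 10/9 minutes.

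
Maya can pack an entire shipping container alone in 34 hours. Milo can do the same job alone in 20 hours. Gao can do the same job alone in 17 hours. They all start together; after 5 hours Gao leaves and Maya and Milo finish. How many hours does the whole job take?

In the first 5 hours the combined rate is 47/340, so 47/68 of the job is done, leaving 21/68.
After Gao leaves the rate is 27/340 per hour; the remaining 21/68 takes 35/9 hours.
Total = 5 + 35/9 = 80/9 hours.

80/9 hours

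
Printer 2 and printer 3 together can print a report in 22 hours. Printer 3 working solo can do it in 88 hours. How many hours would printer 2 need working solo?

88/3 hours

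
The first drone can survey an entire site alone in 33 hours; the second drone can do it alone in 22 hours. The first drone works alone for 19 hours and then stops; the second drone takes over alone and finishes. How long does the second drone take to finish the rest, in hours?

28/3 hours

In 19 hours the first drone does 19/33 of the job, leaving 14/33.
The second drone works at 1/22 per hour, so finishing takes 14/33 ÷ 1/22 = 28/3 hours.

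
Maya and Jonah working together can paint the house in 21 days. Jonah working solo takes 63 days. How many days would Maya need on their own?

Combined rate is 1/21 per day.
Known contribution: 1/63 per day.
So Maya's rate is 1/21 − 1/63 = 2/63, meaning 63/2 days alone.

63/2 days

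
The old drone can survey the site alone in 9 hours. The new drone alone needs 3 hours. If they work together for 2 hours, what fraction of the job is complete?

8/9

Combined rate: 1/9 + 1/3 = (1 + 3)/9 = 4/9 per hour.
In 2 hours they complete 2·4/9 = 8/9 of the job.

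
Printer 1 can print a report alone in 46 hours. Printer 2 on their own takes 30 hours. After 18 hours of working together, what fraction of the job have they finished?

114/115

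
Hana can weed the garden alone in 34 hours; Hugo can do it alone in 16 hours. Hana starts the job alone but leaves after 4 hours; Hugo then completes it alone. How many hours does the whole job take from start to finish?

In 4 hours Hana does 4/34 = 2/17 of the job, leaving 15/17.
Hugo works at 1/16 per hour, so finishing takes 15/17 ÷ 1/16 = 240/17 hours.
Total time = 4 + 240/17 = 308/17 hours.

308/17 hours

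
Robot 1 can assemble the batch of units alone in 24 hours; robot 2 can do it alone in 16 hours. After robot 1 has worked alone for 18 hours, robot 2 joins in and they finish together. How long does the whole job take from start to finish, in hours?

102/5 hours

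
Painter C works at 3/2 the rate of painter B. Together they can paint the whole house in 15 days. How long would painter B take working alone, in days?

Let painter B's rate be r; then painter C's rate is (3/2)r, so together (3/2 + 1)r = (5/2)r = 1/15.
Thus r = 2/75 per day.
Painter B alone: 75/2 days; painter C alone: 25 days.

75/2 days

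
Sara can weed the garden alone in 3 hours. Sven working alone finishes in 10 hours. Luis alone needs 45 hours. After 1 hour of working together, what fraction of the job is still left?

Combined rate: 1/3 + 1/10 + 1/45 = (30 + 9 + 2)/90 = 41/90 per hour.
In 1 hour they complete 1·41/90 = 41/90 of the job.
So 49/90 remains.

49/90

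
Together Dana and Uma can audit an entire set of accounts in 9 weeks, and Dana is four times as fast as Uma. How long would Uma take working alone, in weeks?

Let Uma's rate be r; then Dana's rate is 4r, so together (4 + 1)r = 5r = 1/9.
Thus r = 1/45 per week.
Uma alone: 45 weeks; Dana alone: 45/4 weeks.

45 weeks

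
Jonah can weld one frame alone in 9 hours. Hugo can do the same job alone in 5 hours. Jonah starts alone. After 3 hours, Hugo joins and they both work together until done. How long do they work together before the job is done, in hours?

In the first 3 hours Jonah alone does 3/9 = 1/3 of the job, leaving 2/3.
Once everyone is working, combined rate: 1/9 + 1/5 = (5 + 9)/45 = 14/45 per hour.
Remaining 2/3 at 14/45 per hour takes 15/7 hours.

15/7 hours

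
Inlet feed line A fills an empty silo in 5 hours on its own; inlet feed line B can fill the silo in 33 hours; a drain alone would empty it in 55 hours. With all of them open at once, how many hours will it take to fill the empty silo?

33/7 hours

Net rate = 1/5 + 1/33 − 1/55 = (33 + 5 − 3)/165 = 35/165 = 7/33 per hour.
Filling time = 1 ÷ (7/33) = 33/7 hours.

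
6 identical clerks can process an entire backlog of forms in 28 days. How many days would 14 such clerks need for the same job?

12 days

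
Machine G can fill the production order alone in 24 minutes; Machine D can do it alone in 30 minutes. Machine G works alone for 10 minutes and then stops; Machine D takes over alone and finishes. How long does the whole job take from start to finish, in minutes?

55/2 minutes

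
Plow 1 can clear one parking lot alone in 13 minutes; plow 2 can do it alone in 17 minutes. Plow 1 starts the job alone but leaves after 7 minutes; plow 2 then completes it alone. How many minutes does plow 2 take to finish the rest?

102/13 minutes

In 7 minutes plow 1 does 7/13 of the job, leaving 6/13.
Plow 2 works at 1/17 per minute, so finishing takes 6/13 ÷ 1/17 = 102/13 minutes.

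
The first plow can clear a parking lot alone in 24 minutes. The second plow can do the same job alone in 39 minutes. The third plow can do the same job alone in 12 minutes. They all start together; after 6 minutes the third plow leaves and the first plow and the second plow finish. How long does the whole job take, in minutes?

52/7 minutes

In the first 6 minutes the combined rate is 47/312, so 47/52 of the job is done, leaving 5/52.
After the third plow leaves the rate is 7/104 per minute; the remaining 5/52 takes 10/7 minutes.
Total = 6 + 10/7 = 52/7 minutes.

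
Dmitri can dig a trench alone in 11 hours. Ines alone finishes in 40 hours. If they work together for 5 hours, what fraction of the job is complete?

51/88

Combined rate: 1/11 + 1/40 = (40 + 11)/440 = 51/440 per hour.
In 5 hours they complete 5·51/440 = 51/88 of the job.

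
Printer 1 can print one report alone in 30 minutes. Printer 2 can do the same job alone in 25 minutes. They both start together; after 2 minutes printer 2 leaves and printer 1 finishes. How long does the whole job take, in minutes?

138/5 minutes

In the first 2 minutes the combined rate is 11/150, so 11/75 of the job is done, leaving 64/75.
After printer 2 leaves the rate is 1/30 per minute; the remaining 64/75 takes 128/5 minutes.
Total = 2 + 128/5 = 138/5 minutes.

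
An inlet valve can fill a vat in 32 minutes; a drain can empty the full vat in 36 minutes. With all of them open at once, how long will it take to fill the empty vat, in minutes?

288 minutes

Net rate = 1/32 − 1/36 = (9 − 8)/288 = 1/288 per minute.
Filling time = 1 ÷ (1/288) = 288 minutes.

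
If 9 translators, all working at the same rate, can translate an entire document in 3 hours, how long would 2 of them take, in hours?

Total work is 9·3 = 27 translator-hours.
With 2 translators: 27/2 hours.

27/2 hours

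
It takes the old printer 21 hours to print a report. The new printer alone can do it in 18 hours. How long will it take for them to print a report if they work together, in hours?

Combined rate: 1/21 + 1/18 = (6 + 7)/126 = 13/126 per hour.
Time = 1 ÷ (13/126) = 126/13 hours.

126/13 hours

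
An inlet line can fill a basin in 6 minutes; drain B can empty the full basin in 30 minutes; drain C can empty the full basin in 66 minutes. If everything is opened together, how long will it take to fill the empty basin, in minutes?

Net rate = 1/6 − 1/30 − 1/66 = (55 − 11 − 5)/330 = 39/330 = 13/110 per minute.
Filling time = 1 ÷ (13/110) = 110/13 minutes.

110/13 minutes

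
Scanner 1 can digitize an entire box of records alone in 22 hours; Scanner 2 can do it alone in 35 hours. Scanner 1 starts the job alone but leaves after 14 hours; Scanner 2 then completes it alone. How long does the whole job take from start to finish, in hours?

294/11 hours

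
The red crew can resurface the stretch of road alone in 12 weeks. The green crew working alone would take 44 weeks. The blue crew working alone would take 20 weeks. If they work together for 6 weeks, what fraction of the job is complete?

Combined rate: 1/12 + 1/44 + 1/20 = (55 + 15 + 33)/660 = 103/660 per week.
In 6 weeks they complete 6·103/660 = 103/110 of the job.

103/110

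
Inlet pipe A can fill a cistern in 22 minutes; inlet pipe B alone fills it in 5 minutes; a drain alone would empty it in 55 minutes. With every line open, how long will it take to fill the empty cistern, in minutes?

Net rate = 1/22 + 1/5 − 1/55 = (5 + 22 − 2)/110 = 25/110 = 5/22 per minute.
Filling time = 1 ÷ (5/22) = 22/5 minutes.

22/5 minutes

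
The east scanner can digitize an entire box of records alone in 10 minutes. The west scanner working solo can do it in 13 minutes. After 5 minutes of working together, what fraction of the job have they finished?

Combined rate: 1/10 + 1/13 = (13 + 10)/130 = 23/130 per minute.
In 5 minutes they complete 5·23/130 = 23/26 of the job.

23/26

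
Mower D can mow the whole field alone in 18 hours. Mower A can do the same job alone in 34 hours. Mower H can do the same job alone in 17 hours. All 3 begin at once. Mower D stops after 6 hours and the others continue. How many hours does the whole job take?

68/9 hours

In the first 6 hours the combined rate is 22/153, so 44/51 of the job is done, leaving 7/51.
After mower D leaves the rate is 3/34 per hour; the remaining 7/51 takes 14/9 hours.
Total = 6 + 14/9 = 68/9 hours.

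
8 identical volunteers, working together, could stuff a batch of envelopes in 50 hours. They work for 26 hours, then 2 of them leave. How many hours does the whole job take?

58 hours

One volunteer does 1/400 of the job per hour.
After 26 hours with 8 volunteers, 13/25 is done (12/25 left).
With 6 volunteers the rate is 6/400 = 3/200, so the rest takes 12/25 ÷ 3/200 = 32 hours.
Total = 26 + 32 = 58 hours.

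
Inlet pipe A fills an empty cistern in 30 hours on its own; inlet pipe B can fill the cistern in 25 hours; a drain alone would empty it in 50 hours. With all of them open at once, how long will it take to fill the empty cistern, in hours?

Net rate = 1/30 + 1/25 − 1/50 = (5 + 6 − 3)/150 = 8/150 = 4/75 per hour.
Filling time = 1 ÷ (4/75) = 75/4 hours.

75/4 hours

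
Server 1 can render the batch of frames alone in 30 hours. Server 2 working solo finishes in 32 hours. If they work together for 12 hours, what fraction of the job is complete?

31/40

Combined rate: 1/30 + 1/32 = (16 + 15)/480 = 31/480 per hour.
In 12 hours they complete 12·31/480 = 31/40 of the job.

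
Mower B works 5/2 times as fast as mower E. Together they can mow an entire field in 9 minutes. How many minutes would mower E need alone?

63/2 minutes

Let mower E's rate be r; then mower B's rate is (5/2)r, so together (5/2 + 1)r = (7/2)r = 1/9.
Thus r = 2/63 per minute.
Mower E alone: 63/2 minutes; mower B alone: 63/5 minutes.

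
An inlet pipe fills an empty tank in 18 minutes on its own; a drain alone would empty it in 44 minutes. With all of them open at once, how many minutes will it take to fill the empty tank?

Net rate = 1/18 − 1/44 = (22 − 9)/396 = 13/396 per minute.
Filling time = 1 ÷ (13/396) = 396/13 minutes.

396/13 minutes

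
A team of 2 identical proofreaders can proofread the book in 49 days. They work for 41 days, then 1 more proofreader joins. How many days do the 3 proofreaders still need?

One proofreader does 1/98 of the job per day.
After 41 days with 2 proofreaders, 41/49 is done (8/49 left).
With 3 proofreaders the rate is 3/98, so the rest takes 8/49 ÷ 3/98 = 16/3 days.

16/3 days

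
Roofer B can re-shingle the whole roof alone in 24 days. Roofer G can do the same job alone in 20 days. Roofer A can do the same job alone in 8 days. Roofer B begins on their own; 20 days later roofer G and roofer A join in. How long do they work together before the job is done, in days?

10/13 days

In the first 20 days roofer B alone does 20/24 = 5/6 of the job, leaving 1/6.
Once everyone is working, combined rate: 1/24 + 1/20 + 1/8 = (5 + 6 + 15)/120 = 26/120 = 13/60 per day.
Remaining 1/6 at 13/60 per day takes 10/13 days.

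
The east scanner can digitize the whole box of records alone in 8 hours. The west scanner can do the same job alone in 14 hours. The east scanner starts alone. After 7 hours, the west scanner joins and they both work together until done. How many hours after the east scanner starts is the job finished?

In the first 7 hours the east scanner alone does 7/8 of the job, leaving 1/8.
Once everyone is working, combined rate: 1/8 + 1/14 = (7 + 4)/56 = 11/56 per hour.
Remaining 1/8 at 11/56 per hour takes 7/11 hours.
Total from the start = 7 + 7/11 = 84/11 hours.

84/11 hours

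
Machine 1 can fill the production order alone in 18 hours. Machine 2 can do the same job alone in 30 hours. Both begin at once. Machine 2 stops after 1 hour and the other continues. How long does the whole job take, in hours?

87/5 hours

In the first 1 hour the combined rate is 4/45, so 4/45 of the job is done, leaving 41/45.
After Machine 2 leaves the rate is 1/18 per hour; the remaining 41/45 takes 82/5 hours.
Total = 1 + 82/5 = 87/5 hours.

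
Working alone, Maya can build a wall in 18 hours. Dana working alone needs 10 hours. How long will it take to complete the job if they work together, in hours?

With two workers the combined time is the product over the sum: 18·10/(18+10) = 180/28 = 45/7 hours.

45/7 hours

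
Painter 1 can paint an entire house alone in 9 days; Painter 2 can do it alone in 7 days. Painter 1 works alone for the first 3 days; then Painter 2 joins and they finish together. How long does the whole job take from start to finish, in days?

45/8 days

In 3 days Painter 1 does 3/9 = 1/3 of the job, leaving 2/3.
Painter 1 and Painter 2 together work at 16/63 per day, so finishing takes 2/3 ÷ 16/63 = 21/8 days.
Total time = 3 + 21/8 = 45/8 days.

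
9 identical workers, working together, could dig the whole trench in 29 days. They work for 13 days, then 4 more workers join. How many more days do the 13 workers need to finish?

One worker does 1/261 of the job per day.
After 13 days with 9 workers, 13/29 is done (16/29 left).
With 13 workers the rate is 13/261, so the rest takes 16/29 ÷ 13/261 = 144/13 days.

144/13 days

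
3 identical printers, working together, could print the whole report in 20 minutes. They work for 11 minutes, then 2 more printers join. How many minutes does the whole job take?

82/5 minutes

One printer does 1/60 of the job per minute.
After 11 minutes with 3 printers, 11/20 is done (9/20 left).
With 5 printers the rate is 5/60 = 1/12, so the rest takes 9/20 ÷ 1/12 = 27/5 minutes.
Total = 11 + 27/5 = 82/5 minutes.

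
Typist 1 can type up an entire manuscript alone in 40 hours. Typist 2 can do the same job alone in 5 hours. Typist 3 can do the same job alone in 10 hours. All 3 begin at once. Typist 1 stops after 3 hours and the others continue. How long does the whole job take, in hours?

In the first 3 hours the combined rate is 13/40, so 39/40 of the job is done, leaving 1/40.
After Typist 1 leaves the rate is 3/10 per hour; the remaining 1/40 takes 1/12 hours.
Total = 3 + 1/12 = 37/12 hours.

37/12 hours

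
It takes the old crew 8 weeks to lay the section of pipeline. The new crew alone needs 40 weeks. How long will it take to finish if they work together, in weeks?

Combined rate: 1/8 + 1/40 = (5 + 1)/40 = 6/40 = 3/20 per week.
Time = 1 ÷ (3/20) = 20/3 weeks.

20/3 weeks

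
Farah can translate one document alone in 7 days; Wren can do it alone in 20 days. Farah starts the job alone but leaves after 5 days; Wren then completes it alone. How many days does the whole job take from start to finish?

In 5 days Farah does 5/7 of the job, leaving 2/7.
Wren works at 1/20 per day, so finishing takes 2/7 ÷ 1/20 = 40/7 days.
Total time = 5 + 40/7 = 75/7 days.

75/7 days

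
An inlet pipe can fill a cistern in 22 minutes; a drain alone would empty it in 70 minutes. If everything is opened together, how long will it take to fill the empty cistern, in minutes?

Net rate = 1/22 − 1/70 = (35 − 11)/770 = 24/770 = 12/385 per minute.
Filling time = 1 ÷ (12/385) = 385/12 minutes.

385/12 minutes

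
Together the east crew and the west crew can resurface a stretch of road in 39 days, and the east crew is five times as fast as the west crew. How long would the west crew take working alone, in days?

Let the west crew's rate be r; then the east crew's rate is 5r, so together (5 + 1)r = 6r = 1/39.
Thus r = 1/234 per day.
The west crew alone: 234 days; the east crew alone: 234/5 days.

234 days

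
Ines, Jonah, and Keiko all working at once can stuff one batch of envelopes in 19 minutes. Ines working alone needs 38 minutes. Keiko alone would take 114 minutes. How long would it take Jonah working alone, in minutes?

Combined rate is 1/19 per minute.
Known contribution: 1/38 + 1/114 = (3 + 1)/114 = 4/114 = 2/57 per minute.
So Jonah's rate is 1/19 − 2/57 = 1/57, meaning 57 minutes alone.

57 minutes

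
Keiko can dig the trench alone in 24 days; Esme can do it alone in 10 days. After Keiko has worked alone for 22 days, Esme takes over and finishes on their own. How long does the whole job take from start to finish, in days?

In 22 days Keiko does 22/24 = 11/12 of the job, leaving 1/12.
Esme works at 1/10 per day, so finishing takes 1/12 ÷ 1/10 = 5/6 days.
Total time = 22 + 5/6 = 137/6 days.

137/6 days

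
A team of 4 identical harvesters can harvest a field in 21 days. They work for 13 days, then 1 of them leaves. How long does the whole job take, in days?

71/3 days

One harvester does 1/84 of the job per day.
After 13 days with 4 harvesters, 13/21 is done (8/21 left).
With 3 harvesters the rate is 3/84 = 1/28, so the rest takes 8/21 ÷ 1/28 = 32/3 days.
Total = 13 + 32/3 = 71/3 days.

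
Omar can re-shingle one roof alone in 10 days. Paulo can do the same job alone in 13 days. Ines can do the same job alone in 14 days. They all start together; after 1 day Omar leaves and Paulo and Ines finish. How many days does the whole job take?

91/15 days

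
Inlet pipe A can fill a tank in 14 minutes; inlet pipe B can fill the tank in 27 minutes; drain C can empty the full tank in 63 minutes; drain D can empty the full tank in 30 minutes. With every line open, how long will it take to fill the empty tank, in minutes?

135/8 minutes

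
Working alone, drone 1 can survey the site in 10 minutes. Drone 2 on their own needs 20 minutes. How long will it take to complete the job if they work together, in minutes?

20/3 minutes

Combined rate: 1/10 + 1/20 = (2 + 1)/20 = 3/20 per minute.
Time = 1 ÷ (3/20) = 20/3 minutes.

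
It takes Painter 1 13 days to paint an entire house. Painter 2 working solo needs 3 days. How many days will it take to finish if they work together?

With two workers the combined time is the product over the sum: 13·3/(13+3) = 39/16 days.

39/16 days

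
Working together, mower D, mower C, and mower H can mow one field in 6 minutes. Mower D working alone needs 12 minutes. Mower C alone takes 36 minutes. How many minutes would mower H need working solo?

Combined rate is 1/6 per minute.
Known contribution: 1/12 + 1/36 = (3 + 1)/36 = 4/36 = 1/9 per minute.
So mower H's rate is 1/6 − 1/9 = 1/18, meaning 18 minutes alone.

18 minutes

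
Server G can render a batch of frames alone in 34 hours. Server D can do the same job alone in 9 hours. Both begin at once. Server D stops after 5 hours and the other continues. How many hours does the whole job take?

136/9 hours

In the first 5 hours the combined rate is 43/306, so 215/306 of the job is done, leaving 91/306.
After Server D leaves the rate is 1/34 per hour; the remaining 91/306 takes 91/9 hours.
Total = 5 + 91/9 = 136/9 hours.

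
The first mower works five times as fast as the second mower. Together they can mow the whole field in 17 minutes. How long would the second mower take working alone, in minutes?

102 minutes

Let the second mower's rate be r; then the first mower's rate is 5r, so together (5 + 1)r = 6r = 1/17.
Thus r = 1/102 per minute.
The second mower alone: 102 minutes; the first mower alone: 102/5 minutes.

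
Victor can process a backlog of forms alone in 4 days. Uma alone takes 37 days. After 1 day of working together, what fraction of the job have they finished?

41/148

Combined rate: 1/4 + 1/37 = (37 + 4)/148 = 41/148 per day.
In 1 day they complete 1·41/148 = 41/148 of the job.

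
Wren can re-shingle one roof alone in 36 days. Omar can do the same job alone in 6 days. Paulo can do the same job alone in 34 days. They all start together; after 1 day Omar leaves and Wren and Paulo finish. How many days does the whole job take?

102/7 days

In the first 1 day the combined rate is 137/612, so 137/612 of the job is done, leaving 475/612.
After Omar leaves the rate is 35/612 per day; the remaining 475/612 takes 95/7 days.
Total = 1 + 95/7 = 102/7 days.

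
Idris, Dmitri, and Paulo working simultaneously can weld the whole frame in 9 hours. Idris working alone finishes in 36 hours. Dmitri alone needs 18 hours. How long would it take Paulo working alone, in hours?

36 hours

Combined rate is 1/9 per hour.
Known contribution: 1/36 + 1/18 = (1 + 2)/36 = 3/36 = 1/12 per hour.
So Paulo's rate is 1/9 − 1/12 = 1/36, meaning 36 hours alone.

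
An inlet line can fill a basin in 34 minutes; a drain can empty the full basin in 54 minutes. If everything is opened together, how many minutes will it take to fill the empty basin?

Net rate = 1/34 − 1/54 = (27 − 17)/918 = 10/918 = 5/459 per minute.
Filling time = 1 ÷ (5/459) = 459/5 minutes.

459/5 minutes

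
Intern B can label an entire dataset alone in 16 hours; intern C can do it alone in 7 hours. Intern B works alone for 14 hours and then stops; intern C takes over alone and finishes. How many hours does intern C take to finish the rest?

7/8 hours

In 14 hours intern B does 14/16 = 7/8 of the job, leaving 1/8.
Intern C works at 1/7 per hour, so finishing takes 1/8 ÷ 1/7 = 7/8 hours.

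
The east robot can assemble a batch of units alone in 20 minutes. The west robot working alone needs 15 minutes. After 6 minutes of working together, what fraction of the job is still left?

3/10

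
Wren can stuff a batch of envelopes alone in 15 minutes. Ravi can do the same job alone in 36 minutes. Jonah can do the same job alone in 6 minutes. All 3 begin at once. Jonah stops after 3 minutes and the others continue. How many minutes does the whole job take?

90/17 minutes

In the first 3 minutes the combined rate is 47/180, so 47/60 of the job is done, leaving 13/60.
After Jonah leaves the rate is 17/180 per minute; the remaining 13/60 takes 39/17 minutes.
Total = 3 + 39/17 = 90/17 minutes.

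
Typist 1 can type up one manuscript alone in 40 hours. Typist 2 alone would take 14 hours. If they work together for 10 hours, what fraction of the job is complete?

Combined rate: 1/40 + 1/14 = (7 + 20)/280 = 27/280 per hour.
In 10 hours they complete 10·27/280 = 27/28 of the job.

27/28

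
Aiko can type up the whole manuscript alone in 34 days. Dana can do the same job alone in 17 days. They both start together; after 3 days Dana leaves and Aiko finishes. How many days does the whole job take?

28 days

In the first 3 days the combined rate is 3/34, so 9/34 of the job is done, leaving 25/34.
After Dana leaves the rate is 1/34 per day; the remaining 25/34 takes 25 days.
Total = 3 + 25 = 28 days.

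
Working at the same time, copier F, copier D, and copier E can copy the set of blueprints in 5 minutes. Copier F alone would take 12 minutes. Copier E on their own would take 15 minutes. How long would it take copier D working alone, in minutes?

Combined rate is 1/5 per minute.
Known contribution: 1/12 + 1/15 = (5 + 4)/60 = 9/60 = 3/20 per minute.
So copier D's rate is 1/5 − 3/20 = 1/20, meaning 20 minutes alone.

20 minutes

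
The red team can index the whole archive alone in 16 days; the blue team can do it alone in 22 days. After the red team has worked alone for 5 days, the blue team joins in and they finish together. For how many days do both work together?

121/19 days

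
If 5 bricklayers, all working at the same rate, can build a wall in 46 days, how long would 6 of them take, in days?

115/3 days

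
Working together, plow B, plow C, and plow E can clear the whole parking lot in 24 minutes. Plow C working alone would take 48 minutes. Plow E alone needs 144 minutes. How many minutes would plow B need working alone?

Combined rate is 1/24 per minute.
Known contribution: 1/48 + 1/144 = (3 + 1)/144 = 4/144 = 1/36 per minute.
So plow B's rate is 1/24 − 1/36 = 1/72, meaning 72 minutes alone.

72 minutes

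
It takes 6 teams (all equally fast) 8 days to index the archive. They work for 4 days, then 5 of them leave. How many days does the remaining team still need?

24 days

One team does 1/48 of the job per day.
After 4 days with 6 teams, 1/2 is done (1/2 left).
With 1 team the rate is 1/48, so the rest takes 1/2 ÷ 1/48 = 24 days.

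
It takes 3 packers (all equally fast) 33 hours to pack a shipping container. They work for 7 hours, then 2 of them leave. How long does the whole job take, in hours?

One packer does 1/99 of the job per hour.
After 7 hours with 3 packers, 7/33 is done (26/33 left).
With 1 packer the rate is 1/99, so the rest takes 26/33 ÷ 1/99 = 78 hours.
Total = 7 + 78 = 85 hours.

85 hours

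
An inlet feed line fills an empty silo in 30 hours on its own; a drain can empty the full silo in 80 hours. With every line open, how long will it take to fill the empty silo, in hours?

48 hours

Net rate = 1/30 − 1/80 = (8 − 3)/240 = 5/240 = 1/48 per hour.
Filling time = 1 ÷ (1/48) = 48 hours.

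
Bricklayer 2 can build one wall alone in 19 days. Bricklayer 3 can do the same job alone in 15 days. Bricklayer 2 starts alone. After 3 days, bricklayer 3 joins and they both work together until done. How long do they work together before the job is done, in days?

120/17 days

In the first 3 days bricklayer 2 alone does 3/19 of the job, leaving 16/19.
Once everyone is working, combined rate: 1/19 + 1/15 = (15 + 19)/285 = 34/285 per day.
Remaining 16/19 at 34/285 per day takes 120/17 days.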